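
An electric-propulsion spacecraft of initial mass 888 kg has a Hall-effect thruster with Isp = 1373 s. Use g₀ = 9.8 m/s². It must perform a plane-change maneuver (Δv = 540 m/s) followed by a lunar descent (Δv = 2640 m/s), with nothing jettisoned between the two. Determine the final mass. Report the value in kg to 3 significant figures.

v_e = Isp · g₀ = 1373 × 9.8 = 13455.4 m/s.
After the first burn: m = 888 × exp(−540/13455.4) = 888 × 0.96066 = 853.066 kg.
After the second burn: m = 853.066 × exp(−2640/13455.4) = 853.066 × 0.82184 = 701.084 kg.

final mass ≈ 701 kg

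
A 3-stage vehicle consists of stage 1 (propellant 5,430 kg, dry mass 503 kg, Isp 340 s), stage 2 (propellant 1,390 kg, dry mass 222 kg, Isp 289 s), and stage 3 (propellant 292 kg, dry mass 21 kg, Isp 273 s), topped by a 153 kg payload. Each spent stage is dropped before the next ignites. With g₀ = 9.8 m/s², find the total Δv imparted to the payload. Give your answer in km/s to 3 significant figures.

Δv ≈ 9.54 km/s

Ignition mass of stage 1 = 5,430+503 + 1,390+222 + 292+21 + 153 = 8,011 kg.
Stage 1: m₀ = 8,011 kg, m_f = 8,011 − 5,430 = 2,581 kg; Δv = 340×9.8×ln(3.104) = 3332.0×1.1326 ≈ 3774 m/s.
Stage 2: m₀ = 2,078 kg, m_f = 2,078 − 1,390 = 688 kg; Δv = 289×9.8×ln(3.02) = 2832.2×1.1054 ≈ 3131 m/s.
Stage 3: m₀ = 466 kg, m_f = 466 − 292 = 174 kg; Δv = 273×9.8×ln(2.678) = 2675.4×0.9851 ≈ 2636 m/s.
Total Δv = 3774 + 3131 + 2636 = 9541 m/s.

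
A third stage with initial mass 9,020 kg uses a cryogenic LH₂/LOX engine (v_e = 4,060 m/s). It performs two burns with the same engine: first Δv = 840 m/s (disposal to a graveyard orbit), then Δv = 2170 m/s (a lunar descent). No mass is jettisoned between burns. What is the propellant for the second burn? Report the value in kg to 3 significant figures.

After the first burn: m = 9020 × exp(−840/4060.0) = 9020 × 0.81310 = 7,334.16 kg.
After the second burn: m = 7,334.16 × exp(−2170/4060.0) = 7,334.16 × 0.58597 = 4,297.6 kg.
Second-burn propellant = 7,334.16 − 4,297.6 = 3,036.56 kg.

propellant for the second burn ≈ 3040 kg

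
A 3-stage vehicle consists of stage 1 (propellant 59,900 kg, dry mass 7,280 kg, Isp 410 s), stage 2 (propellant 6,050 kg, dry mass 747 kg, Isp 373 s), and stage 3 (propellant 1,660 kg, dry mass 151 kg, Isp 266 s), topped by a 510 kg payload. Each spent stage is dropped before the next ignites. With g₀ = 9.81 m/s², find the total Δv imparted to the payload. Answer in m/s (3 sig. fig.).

Δv ≈ 13400 m/s

Ignition mass of stage 1 = 59,900+7,280 + 6,050+747 + 1,660+151 + 510 = 76,298 kg.
Stage 1: m₀ = 76,298 kg, m_f = 76,298 − 59,900 = 16,398 kg; Δv = 410×9.81×ln(4.653) = 4022.1×1.5375 ≈ 6184 m/s.
Stage 2: m₀ = 9,118 kg, m_f = 9,118 − 6,050 = 3,068 kg; Δv = 373×9.81×ln(2.972) = 3659.1×1.0892 ≈ 3986 m/s.
Stage 3: m₀ = 2,321 kg, m_f = 2,321 − 1,660 = 661 kg; Δv = 266×9.81×ln(3.511) = 2609.5×1.2560 ≈ 3277 m/s.
Total Δv = 6184 + 3986 + 3277 = 13447 m/s.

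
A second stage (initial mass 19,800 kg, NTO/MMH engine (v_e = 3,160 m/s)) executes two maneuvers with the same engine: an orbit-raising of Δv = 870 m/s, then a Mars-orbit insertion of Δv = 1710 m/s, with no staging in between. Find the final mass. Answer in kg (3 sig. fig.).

final mass ≈ 8750 kg

After the first burn: m = 19800 × exp(−870/3160.0) = 19800 × 0.75933 = 15,034.7 kg.
After the second burn: m = 15,034.7 × exp(−1710/3160.0) = 15,034.7 × 0.58208 = 8,751.4 kg.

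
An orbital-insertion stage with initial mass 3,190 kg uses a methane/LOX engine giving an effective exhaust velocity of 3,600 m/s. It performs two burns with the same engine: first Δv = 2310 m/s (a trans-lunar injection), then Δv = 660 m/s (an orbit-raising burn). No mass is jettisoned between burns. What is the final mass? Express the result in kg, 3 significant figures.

final mass ≈ 1400 kg

After the first burn: m = 3190 × exp(−2310/3600.0) = 3190 × 0.52641 = 1,679.25 kg.
After the second burn: m = 1,679.25 × exp(−660/3600.0) = 1,679.25 × 0.83249 = 1,397.96 kg.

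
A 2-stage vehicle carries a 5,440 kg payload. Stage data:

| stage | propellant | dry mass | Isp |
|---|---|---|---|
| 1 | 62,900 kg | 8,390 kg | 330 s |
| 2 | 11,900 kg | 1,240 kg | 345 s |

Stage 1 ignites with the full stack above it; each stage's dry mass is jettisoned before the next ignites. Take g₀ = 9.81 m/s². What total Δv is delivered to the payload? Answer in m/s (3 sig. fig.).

Ignition mass of stage 1 = 62,900+8,390 + 11,900+1,240 + 5,440 = 89,870 kg.
Stage 1: m₀ = 89,870 kg, m_f = 89,870 − 62,900 = 26,970 kg; Δv = 330×9.81×ln(3.332) = 3237.3×1.2036 ≈ 3897 m/s.
Stage 2: m₀ = 18,580 kg, m_f = 18,580 − 11,900 = 6,680 kg; Δv = 345×9.81×ln(2.781) = 3384.5×1.0230 ≈ 3462 m/s.
Total Δv = 3897 + 3462 = 7359 m/s.

Δv ≈ 7360 m/s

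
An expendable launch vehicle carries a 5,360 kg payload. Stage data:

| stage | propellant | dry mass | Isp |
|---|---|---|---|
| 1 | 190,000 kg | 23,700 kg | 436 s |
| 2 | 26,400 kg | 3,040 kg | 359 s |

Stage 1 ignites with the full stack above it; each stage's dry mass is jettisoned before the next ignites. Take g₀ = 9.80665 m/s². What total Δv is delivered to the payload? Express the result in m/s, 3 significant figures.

Δv ≈ 11200 m/s

Ignition mass of stage 1 = 190,000+23,700 + 26,400+3,040 + 5,360 = 248,500 kg.
Stage 1: m₀ = 248,500 kg, m_f = 248,500 − 190,000 = 58,500 kg; Δv = 436×9.80665×ln(4.248) = 4275.7×1.4464 ≈ 6184 m/s.
Stage 2: m₀ = 34,800 kg, m_f = 34,800 − 26,400 = 8,400 kg; Δv = 359×9.80665×ln(4.143) = 3520.6×1.4214 ≈ 5004 m/s.
Total Δv = 6184 + 5004 = 11188 m/s.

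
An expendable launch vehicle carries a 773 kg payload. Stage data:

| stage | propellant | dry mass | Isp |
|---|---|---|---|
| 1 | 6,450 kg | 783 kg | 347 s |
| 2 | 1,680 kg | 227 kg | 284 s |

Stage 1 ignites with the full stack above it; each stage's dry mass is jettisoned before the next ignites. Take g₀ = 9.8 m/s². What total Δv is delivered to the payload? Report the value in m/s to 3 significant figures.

Ignition mass of stage 1 = 6,450+783 + 1,680+227 + 773 = 9,913 kg.
Stage 1: m₀ = 9,913 kg, m_f = 9,913 − 6,450 = 3,463 kg; Δv = 347×9.8×ln(2.863) = 3400.6×1.0517 ≈ 3576 m/s.
Stage 2: m₀ = 2,680 kg, m_f = 2,680 − 1,680 = 1,000 kg; Δv = 284×9.8×ln(2.68) = 2783.2×0.9858 ≈ 2744 m/s.
Total Δv = 3576 + 2744 = 6320 m/s.

Δv ≈ 6320 m/s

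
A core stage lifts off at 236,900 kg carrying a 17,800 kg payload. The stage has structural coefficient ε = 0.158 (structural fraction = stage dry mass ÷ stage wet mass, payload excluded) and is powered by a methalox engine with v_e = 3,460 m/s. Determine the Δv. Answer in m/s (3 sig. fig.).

Stage wet mass = m₀ − payload = 236,900 − 17,800 = 219,100 kg.
Stage dry mass = ε × stage wet mass = 0.158 × 219,100 = 34,617.8 kg.
Burnout mass m_f = stage dry + payload = 34,617.8 + 17,800 = 52,417.8 kg.
Using Δv = v_e ln(m₀/m_f): Δv = v_e · ln(236,900/52,417.8) = 3460.0 × ln(4.519) = 3460.0 × 1.5084 ≈ 5219 m/s.

Δv ≈ 5220 m/s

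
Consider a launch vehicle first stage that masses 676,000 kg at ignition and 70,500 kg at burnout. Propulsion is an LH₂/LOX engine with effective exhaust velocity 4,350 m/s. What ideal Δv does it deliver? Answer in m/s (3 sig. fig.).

Δv ≈ 9830 m/s

Δv = v_e · ln(m₀/m_f) = 4350.0 × ln(9.589) = 4350.0 × 2.2606 ≈ 9833.5 m/s.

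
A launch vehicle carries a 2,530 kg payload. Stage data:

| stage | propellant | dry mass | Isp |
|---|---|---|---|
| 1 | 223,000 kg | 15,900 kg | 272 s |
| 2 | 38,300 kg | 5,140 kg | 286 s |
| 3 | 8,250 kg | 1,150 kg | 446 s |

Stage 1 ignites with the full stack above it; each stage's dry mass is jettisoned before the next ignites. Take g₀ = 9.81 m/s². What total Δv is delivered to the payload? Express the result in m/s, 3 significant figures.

Ignition mass of stage 1 = 223,000+15,900 + 38,300+5,140 + 8,250+1,150 + 2,530 = 294,270 kg.
Stage 1: m₀ = 294,270 kg, m_f = 294,270 − 223,000 = 71,270 kg; Δv = 272×9.81×ln(4.129) = 2668.3×1.4180 ≈ 3784 m/s.
Stage 2: m₀ = 55,370 kg, m_f = 55,370 − 38,300 = 17,070 kg; Δv = 286×9.81×ln(3.244) = 2805.7×1.1767 ≈ 3301 m/s.
Stage 3: m₀ = 11,930 kg, m_f = 11,930 − 8,250 = 3,680 kg; Δv = 446×9.81×ln(3.242) = 4375.3×1.1761 ≈ 5146 m/s.
Total Δv = 3784 + 3301 + 5146 = 12231 m/s.

Δv ≈ 12200 m/s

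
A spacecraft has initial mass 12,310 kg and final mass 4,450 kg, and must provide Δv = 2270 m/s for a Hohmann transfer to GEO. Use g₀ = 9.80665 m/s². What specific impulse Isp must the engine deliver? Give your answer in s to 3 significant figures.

Isp ≈ 227 s

ln(m₀/m_f) = ln(12310/4450) = ln(2.766) = 1.0175.
v_e = Δv / ln(m₀/m_f) = 2270 / 1.0175 = 2230.9 m/s.
Isp = v_e / g₀ = 2230.9 / 9.80665 = 227.5 s.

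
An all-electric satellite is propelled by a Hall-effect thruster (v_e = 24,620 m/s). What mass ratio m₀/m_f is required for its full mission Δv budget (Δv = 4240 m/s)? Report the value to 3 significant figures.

Rocket equation: m₀/m_f = exp(Δv / v_e) = exp(4240 / 24620.0) = exp(0.1722) = 1.1879.

mass ratio ≈ 1.19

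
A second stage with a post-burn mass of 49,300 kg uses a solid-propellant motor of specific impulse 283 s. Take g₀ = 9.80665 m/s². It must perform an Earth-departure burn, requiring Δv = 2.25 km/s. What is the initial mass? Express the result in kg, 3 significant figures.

initial mass ≈ 111000 kg

v_e = Isp · g₀ = 283 × 9.80665 = 2775.3 m/s.
m₀/m_f = exp(Δv / v_e) = exp(2250 / 2775.3) = exp(0.8107) = 2.2495.
m₀ = m_f × 2.2495 = 49,300 × 2.2495 = 110,900 kg.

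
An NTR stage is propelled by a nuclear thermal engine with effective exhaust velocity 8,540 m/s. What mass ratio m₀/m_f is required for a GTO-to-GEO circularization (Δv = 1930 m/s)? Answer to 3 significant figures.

mass ratio ≈ 1.25

m₀/m_f = exp(Δv / v_e) = exp(1930 / 8540.0) = exp(0.2260) = 1.2536.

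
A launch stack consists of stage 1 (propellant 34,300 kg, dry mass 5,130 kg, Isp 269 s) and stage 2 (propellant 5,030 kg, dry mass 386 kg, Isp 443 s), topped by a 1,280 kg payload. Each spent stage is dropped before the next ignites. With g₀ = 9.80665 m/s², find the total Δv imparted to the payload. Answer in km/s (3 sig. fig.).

Δv ≈ 9.63 km/s

Ignition mass of stage 1 = 34,300+5,130 + 5,030+386 + 1,280 = 46,126 kg.
Stage 1: m₀ = 46,126 kg, m_f = 46,126 − 34,300 = 11,826 kg; Δv = 269×9.80665×ln(3.9) = 2638.0×1.3611 ≈ 3591 m/s.
Stage 2: m₀ = 6,696 kg, m_f = 6,696 − 5,030 = 1,666 kg; Δv = 443×9.80665×ln(4.019) = 4344.3×1.3911 ≈ 6043 m/s.
Total Δv = 3591 + 6043 = 9634 m/s.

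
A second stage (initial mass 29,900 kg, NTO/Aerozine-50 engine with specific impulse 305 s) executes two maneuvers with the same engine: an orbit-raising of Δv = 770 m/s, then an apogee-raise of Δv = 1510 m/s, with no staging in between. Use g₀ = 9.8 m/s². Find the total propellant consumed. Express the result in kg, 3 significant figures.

total propellant consumed ≈ 16000 kg

v_e = Isp · g₀ = 305 × 9.8 = 2989.0 m/s.
After the first burn: m = 29900 × exp(−770/2989.0) = 29900 × 0.77290 = 23,109.7 kg.
After the second burn: m = 23,109.7 × exp(−1510/2989.0) = 23,109.7 × 0.60339 = 13,944.2 kg.
Total propellant = m₀ − m_final = 29900 − 13,944.2 = 15,955.8 kg.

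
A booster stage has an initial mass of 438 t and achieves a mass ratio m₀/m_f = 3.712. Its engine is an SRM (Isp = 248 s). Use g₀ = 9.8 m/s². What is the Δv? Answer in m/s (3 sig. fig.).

Δv ≈ 3190 m/s

v_e = Isp · g₀ = 248 × 9.8 = 2430.4 m/s.
Δv = v_e · ln(3.712) = 2430.4 × 1.3116 ≈ 3187.6 m/s.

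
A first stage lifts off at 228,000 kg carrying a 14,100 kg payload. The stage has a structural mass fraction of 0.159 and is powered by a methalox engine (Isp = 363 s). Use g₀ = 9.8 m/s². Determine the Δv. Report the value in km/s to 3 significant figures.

Stage wet mass = m₀ − payload = 228,000 − 14,100 = 213,900 kg.
Stage dry mass = ε × stage wet mass = 0.159 × 213,900 = 34,010.1 kg.
Burnout mass m_f = stage dry + payload = 34,010.1 + 14,100 = 48,110.1 kg.
v_e = Isp · g₀ = 363 × 9.8 = 3557.4 m/s.
Δv = v_e · ln(228,000/48,110.1) = 3557.4 × ln(4.739) = 3557.4 × 1.5559 ≈ 5535 m/s.

Δv ≈ 5.53 km/s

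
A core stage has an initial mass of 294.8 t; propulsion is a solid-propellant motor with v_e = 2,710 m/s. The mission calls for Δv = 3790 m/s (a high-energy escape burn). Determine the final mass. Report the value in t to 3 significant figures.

Rocket equation: m₀/m_f = exp(Δv / v_e) = exp(3790 / 2710.0) = exp(1.3985) = 4.0492.
m_f = m₀ / 4.0492 = 294.8 / 4.0492 = 72.8045 t.

final mass ≈ 72.8 t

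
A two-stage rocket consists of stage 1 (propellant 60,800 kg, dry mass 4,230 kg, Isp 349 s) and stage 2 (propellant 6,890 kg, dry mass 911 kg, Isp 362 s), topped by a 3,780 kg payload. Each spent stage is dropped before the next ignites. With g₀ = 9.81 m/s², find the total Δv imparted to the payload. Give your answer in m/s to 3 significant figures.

Δv ≈ 8610 m/s

Ignition mass of stage 1 = 60,800+4,230 + 6,890+911 + 3,780 = 76,611 kg.
Stage 1: m₀ = 76,611 kg, m_f = 76,611 − 60,800 = 15,811 kg; Δv = 349×9.81×ln(4.845) = 3423.7×1.5780 ≈ 5403 m/s.
Stage 2: m₀ = 11,581 kg, m_f = 11,581 − 6,890 = 4,691 kg; Δv = 362×9.81×ln(2.469) = 3551.2×0.9037 ≈ 3209 m/s.
Total Δv = 5403 + 3209 = 8612 m/s.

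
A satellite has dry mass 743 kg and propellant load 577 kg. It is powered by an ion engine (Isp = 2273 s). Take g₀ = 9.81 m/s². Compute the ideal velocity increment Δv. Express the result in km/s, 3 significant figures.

v_e = Isp · g₀ = 2273 × 9.81 = 22298.1 m/s.
m₀ = m_dry + m_prop = 743 + 577 = 1,320 kg.
By the Tsiolkovsky rocket equation, Δv = v_e · ln(m₀/m_f) = 22298.1 × ln(1.777) = 22298.1 × 0.5747 ≈ 12814.5 m/s.

Δv ≈ 12.8 km/s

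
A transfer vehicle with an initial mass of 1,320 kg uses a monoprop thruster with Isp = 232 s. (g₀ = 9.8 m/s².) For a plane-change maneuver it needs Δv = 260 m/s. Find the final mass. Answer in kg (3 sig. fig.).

final mass ≈ 1180 kg

v_e = Isp · g₀ = 232 × 9.8 = 2273.6 m/s.
Rocket equation: m₀/m_f = exp(Δv / v_e) = exp(260 / 2273.6) = exp(0.1144) = 1.1212.
m_f = m₀ / 1.1212 = 1,320 / 1.1212 = 1,177.31 kg.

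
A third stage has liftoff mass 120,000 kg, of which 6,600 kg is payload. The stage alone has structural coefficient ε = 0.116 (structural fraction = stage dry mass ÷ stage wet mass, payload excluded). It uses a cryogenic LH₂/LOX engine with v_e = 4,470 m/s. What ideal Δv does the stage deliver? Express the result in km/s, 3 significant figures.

Δv ≈ 8.06 km/s

Stage wet mass = m₀ − payload = 120,000 − 6,600 = 113,400 kg.
Stage dry mass = ε × stage wet mass = 0.116 × 113,400 = 13,154.4 kg.
Burnout mass m_f = stage dry + payload = 13,154.4 + 6,600 = 19,754.4 kg.
Rocket equation: Δv = v_e · ln(120,000/19,754.4) = 4470.0 × ln(6.075) = 4470.0 × 1.8041 ≈ 8064 m/s.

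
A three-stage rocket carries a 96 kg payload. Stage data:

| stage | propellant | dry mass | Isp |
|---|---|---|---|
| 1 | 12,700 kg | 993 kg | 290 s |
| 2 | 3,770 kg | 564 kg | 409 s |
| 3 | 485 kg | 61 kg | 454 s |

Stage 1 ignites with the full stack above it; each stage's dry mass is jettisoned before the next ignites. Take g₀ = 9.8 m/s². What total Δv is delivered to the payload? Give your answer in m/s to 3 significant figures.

Ignition mass of stage 1 = 12,700+993 + 3,770+564 + 485+61 + 96 = 18,669 kg.
Stage 1: m₀ = 18,669 kg, m_f = 18,669 − 12,700 = 5,969 kg; Δv = 290×9.8×ln(3.128) = 2842.0×1.1403 ≈ 3241 m/s.
Stage 2: m₀ = 4,976 kg, m_f = 4,976 − 3,770 = 1,206 kg; Δv = 409×9.8×ln(4.126) = 4008.2×1.4173 ≈ 5681 m/s.
Stage 3: m₀ = 642 kg, m_f = 642 − 485 = 157 kg; Δv = 454×9.8×ln(4.089) = 4449.2×1.4083 ≈ 6266 m/s.
Total Δv = 3241 + 5681 + 6266 = 15188 m/s.

Δv ≈ 15200 m/s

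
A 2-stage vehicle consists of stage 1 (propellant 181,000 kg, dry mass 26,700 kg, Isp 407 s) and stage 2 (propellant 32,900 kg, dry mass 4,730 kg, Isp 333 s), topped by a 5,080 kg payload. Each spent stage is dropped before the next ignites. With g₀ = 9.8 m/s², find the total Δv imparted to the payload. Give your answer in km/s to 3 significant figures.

Δv ≈ 9.92 km/s

Ignition mass of stage 1 = 181,000+26,700 + 32,900+4,730 + 5,080 = 250,410 kg.
Stage 1: m₀ = 250,410 kg, m_f = 250,410 − 181,000 = 69,410 kg; Δv = 407×9.8×ln(3.608) = 3988.6×1.2831 ≈ 5118 m/s.
Stage 2: m₀ = 42,710 kg, m_f = 42,710 − 32,900 = 9,810 kg; Δv = 333×9.8×ln(4.354) = 3263.4×1.4710 ≈ 4801 m/s.
Total Δv = 5118 + 4801 = 9919 m/s.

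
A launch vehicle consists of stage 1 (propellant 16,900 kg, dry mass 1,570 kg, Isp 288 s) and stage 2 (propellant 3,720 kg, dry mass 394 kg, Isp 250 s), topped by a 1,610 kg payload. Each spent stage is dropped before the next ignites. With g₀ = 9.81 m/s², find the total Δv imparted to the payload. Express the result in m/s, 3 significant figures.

Ignition mass of stage 1 = 16,900+1,570 + 3,720+394 + 1,610 = 24,194 kg.
Stage 1: m₀ = 24,194 kg, m_f = 24,194 − 16,900 = 7,294 kg; Δv = 288×9.81×ln(3.317) = 2825.3×1.1991 ≈ 3388 m/s.
Stage 2: m₀ = 5,724 kg, m_f = 5,724 − 3,720 = 2,004 kg; Δv = 250×9.81×ln(2.856) = 2452.5×1.0495 ≈ 2574 m/s.
Total Δv = 3388 + 2574 = 5962 m/s.

Δv ≈ 5960 m/s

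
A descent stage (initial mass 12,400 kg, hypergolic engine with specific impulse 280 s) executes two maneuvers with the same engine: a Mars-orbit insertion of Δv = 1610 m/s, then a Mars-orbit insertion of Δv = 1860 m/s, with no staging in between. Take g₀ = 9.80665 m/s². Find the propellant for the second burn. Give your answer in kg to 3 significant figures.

propellant for the second burn ≈ 3390 kg

v_e = Isp · g₀ = 280 × 9.80665 = 2745.9 m/s.
After the first burn: m = 12400 × exp(−1610/2745.9) = 12400 × 0.55636 = 6,898.86 kg.
After the second burn: m = 6,898.86 × exp(−1860/2745.9) = 6,898.86 × 0.50794 = 3,504.21 kg.
Second-burn propellant = 6,898.86 − 3,504.21 = 3,394.65 kg.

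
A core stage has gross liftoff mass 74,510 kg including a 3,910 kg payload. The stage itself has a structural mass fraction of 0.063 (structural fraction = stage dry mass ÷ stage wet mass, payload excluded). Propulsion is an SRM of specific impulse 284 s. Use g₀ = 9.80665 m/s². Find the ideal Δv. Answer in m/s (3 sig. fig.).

Δv ≈ 6090 m/s

Stage wet mass = m₀ − payload = 74,510 − 3,910 = 70,600 kg.
Stage dry mass = ε × stage wet mass = 0.063 × 70,600 = 4,447.8 kg.
Burnout mass m_f = stage dry + payload = 4,447.8 + 3,910 = 8,357.8 kg.
v_e = Isp · g₀ = 284 × 9.80665 = 2785.1 m/s.
Rocket equation: Δv = v_e · ln(74,510/8,357.8) = 2785.1 × ln(8.915) = 2785.1 × 2.1877 ≈ 6093 m/s.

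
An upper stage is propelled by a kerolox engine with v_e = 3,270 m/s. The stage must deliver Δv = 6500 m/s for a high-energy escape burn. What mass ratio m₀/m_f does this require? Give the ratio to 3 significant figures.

m₀/m_f = exp(Δv / v_e) = exp(6500 / 3270.0) = exp(1.9878) = 7.2992.

mass ratio ≈ 7.30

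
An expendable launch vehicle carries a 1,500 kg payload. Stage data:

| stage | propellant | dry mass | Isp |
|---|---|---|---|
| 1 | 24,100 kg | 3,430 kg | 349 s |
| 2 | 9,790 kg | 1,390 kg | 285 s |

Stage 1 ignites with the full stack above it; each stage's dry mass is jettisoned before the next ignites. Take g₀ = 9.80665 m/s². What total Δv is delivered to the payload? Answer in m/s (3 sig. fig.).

Δv ≈ 7260 m/s

Ignition mass of stage 1 = 24,100+3,430 + 9,790+1,390 + 1,500 = 40,210 kg.
Stage 1: m₀ = 40,210 kg, m_f = 40,210 − 24,100 = 16,110 kg; Δv = 349×9.80665×ln(2.496) = 3422.5×0.9147 ≈ 3130 m/s.
Stage 2: m₀ = 12,680 kg, m_f = 12,680 − 9,790 = 2,890 kg; Δv = 285×9.80665×ln(4.388) = 2794.9×1.4788 ≈ 4133 m/s.
Total Δv = 3130 + 4133 = 7263 m/s.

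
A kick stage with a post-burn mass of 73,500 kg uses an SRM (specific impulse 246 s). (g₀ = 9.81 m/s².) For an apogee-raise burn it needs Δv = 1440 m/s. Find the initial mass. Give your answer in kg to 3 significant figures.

v_e = Isp · g₀ = 246 × 9.81 = 2413.3 m/s.
Rocket equation: m₀/m_f = exp(Δv / v_e) = exp(1440 / 2413.3) = exp(0.5967) = 1.8161.
m₀ = m_f × 1.8161 = 73,500 × 1.8161 = 133,483 kg.

initial mass ≈ 133000 kg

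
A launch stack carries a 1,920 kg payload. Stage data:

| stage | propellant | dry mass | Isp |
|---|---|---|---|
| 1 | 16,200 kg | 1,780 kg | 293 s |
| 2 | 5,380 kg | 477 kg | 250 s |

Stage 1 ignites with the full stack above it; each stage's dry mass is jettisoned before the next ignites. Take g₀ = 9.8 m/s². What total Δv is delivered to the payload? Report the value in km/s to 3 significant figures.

Δv ≈ 5.73 km/s

Ignition mass of stage 1 = 16,200+1,780 + 5,380+477 + 1,920 = 25,757 kg.
Stage 1: m₀ = 25,757 kg, m_f = 25,757 − 16,200 = 9,557 kg; Δv = 293×9.8×ln(2.695) = 2871.4×0.9914 ≈ 2847 m/s.
Stage 2: m₀ = 7,777 kg, m_f = 7,777 − 5,380 = 2,397 kg; Δv = 250×9.8×ln(3.244) = 2450.0×1.1770 ≈ 2884 m/s.
Total Δv = 2847 + 2884 = 5731 m/s.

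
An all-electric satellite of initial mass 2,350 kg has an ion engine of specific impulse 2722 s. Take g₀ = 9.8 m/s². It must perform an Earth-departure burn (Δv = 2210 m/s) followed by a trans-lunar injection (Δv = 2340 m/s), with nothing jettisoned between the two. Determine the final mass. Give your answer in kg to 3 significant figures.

v_e = Isp · g₀ = 2722 × 9.8 = 26675.6 m/s.
After the first burn: m = 2350 × exp(−2210/26675.6) = 2350 × 0.92049 = 2,163.15 kg.
After the second burn: m = 2,163.15 × exp(−2340/26675.6) = 2,163.15 × 0.91602 = 1,981.49 kg.

final mass ≈ 1980 kg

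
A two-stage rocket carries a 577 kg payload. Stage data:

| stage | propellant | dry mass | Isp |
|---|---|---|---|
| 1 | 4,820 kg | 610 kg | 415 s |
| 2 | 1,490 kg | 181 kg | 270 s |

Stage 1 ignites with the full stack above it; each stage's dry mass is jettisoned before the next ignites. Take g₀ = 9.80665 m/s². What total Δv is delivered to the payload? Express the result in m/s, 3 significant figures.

Δv ≈ 6900 m/s

Ignition mass of stage 1 = 4,820+610 + 1,490+181 + 577 = 7,678 kg.
Stage 1: m₀ = 7,678 kg, m_f = 7,678 − 4,820 = 2,858 kg; Δv = 415×9.80665×ln(2.686) = 4069.8×0.9882 ≈ 4022 m/s.
Stage 2: m₀ = 2,248 kg, m_f = 2,248 − 1,490 = 758 kg; Δv = 270×9.80665×ln(2.966) = 2647.8×1.0871 ≈ 2878 m/s.
Total Δv = 4022 + 2878 = 6900 m/s.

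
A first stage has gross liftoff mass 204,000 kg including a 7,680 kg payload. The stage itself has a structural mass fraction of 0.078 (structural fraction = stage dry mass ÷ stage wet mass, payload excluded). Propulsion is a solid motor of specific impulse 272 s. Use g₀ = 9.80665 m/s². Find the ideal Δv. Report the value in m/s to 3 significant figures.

Δv ≈ 5820 m/s

Stage wet mass = m₀ − payload = 204,000 − 7,680 = 196,320 kg.
Stage dry mass = ε × stage wet mass = 0.078 × 196,320 = 15,313 kg.
Burnout mass m_f = stage dry + payload = 15,313 + 7,680 = 22,993 kg.
v_e = Isp · g₀ = 272 × 9.80665 = 2667.4 m/s.
Rocket equation: Δv = v_e · ln(204,000/22,993) = 2667.4 × ln(8.872) = 2667.4 × 2.1829 ≈ 5823 m/s.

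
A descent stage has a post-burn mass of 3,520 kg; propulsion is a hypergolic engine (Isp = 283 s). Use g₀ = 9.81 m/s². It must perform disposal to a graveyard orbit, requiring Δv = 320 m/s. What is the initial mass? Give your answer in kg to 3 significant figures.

initial mass ≈ 3950 kg

v_e = Isp · g₀ = 283 × 9.81 = 2776.2 m/s.
m₀/m_f = exp(Δv / v_e) = exp(320 / 2776.2) = exp(0.1153) = 1.1222.
m₀ = m_f × 1.1222 = 3,520 × 1.1222 = 3,950.14 kg.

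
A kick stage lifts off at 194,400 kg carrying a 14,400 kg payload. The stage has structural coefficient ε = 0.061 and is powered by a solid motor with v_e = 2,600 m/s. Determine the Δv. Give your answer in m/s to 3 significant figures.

Stage wet mass = m₀ − payload = 194,400 − 14,400 = 180,000 kg.
Stage dry mass = ε × stage wet mass = 0.061 × 180,000 = 10,980 kg.
Burnout mass m_f = stage dry + payload = 10,980 + 14,400 = 25,380 kg.
Δv = v_e · ln(194,400/25,380) = 2600.0 × ln(7.66) = 2600.0 × 2.0360 ≈ 5293 m/s.

Δv ≈ 5290 m/s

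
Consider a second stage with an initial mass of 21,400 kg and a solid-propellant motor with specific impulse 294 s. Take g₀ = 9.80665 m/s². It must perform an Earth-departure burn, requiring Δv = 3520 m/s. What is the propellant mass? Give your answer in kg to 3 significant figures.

propellant mass ≈ 15100 kg

v_e = Isp · g₀ = 294 × 9.80665 = 2883.2 m/s.
From the ideal rocket equation, m₀/m_f = exp(Δv / v_e) = exp(3520 / 2883.2) = exp(1.2209) = 3.3902.
m_f = 21,400 / 3.3902 = 6,312.31 kg, so propellant = m₀ − m_f = 21,400 − 6,312.31 = 15,087.69 kg.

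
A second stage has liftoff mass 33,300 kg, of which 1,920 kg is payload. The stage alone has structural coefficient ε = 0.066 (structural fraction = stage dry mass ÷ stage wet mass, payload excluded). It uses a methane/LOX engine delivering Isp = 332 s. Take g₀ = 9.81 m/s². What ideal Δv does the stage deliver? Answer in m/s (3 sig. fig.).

Δv ≈ 6910 m/s

Stage wet mass = m₀ − payload = 33,300 − 1,920 = 31,380 kg.
Stage dry mass = ε × stage wet mass = 0.066 × 31,380 = 2,071.08 kg.
Burnout mass m_f = stage dry + payload = 2,071.08 + 1,920 = 3,991.08 kg.
v_e = Isp · g₀ = 332 × 9.81 = 3256.9 m/s.
Δv = v_e · ln(33,300/3,991.08) = 3256.9 × ln(8.344) = 3256.9 × 2.1215 ≈ 6910 m/s.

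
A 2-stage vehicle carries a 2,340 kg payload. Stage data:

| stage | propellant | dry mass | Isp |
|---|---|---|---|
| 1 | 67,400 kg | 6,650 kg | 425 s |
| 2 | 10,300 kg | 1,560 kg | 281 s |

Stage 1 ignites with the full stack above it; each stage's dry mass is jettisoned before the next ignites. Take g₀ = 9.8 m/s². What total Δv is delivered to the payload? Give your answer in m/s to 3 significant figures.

Δv ≈ 9570 m/s

Ignition mass of stage 1 = 67,400+6,650 + 10,300+1,560 + 2,340 = 88,250 kg.
Stage 1: m₀ = 88,250 kg, m_f = 88,250 − 67,400 = 20,850 kg; Δv = 425×9.8×ln(4.233) = 4165.0×1.4428 ≈ 6009 m/s.
Stage 2: m₀ = 14,200 kg, m_f = 14,200 − 10,300 = 3,900 kg; Δv = 281×9.8×ln(3.641) = 2753.8×1.2923 ≈ 3559 m/s.
Total Δv = 6009 + 3559 = 9568 m/s.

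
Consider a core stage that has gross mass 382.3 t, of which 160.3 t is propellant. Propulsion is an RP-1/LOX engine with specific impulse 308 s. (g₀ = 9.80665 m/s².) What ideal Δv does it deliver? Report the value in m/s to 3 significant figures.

v_e = Isp · g₀ = 308 × 9.80665 = 3020.4 m/s.
m_f = m₀ − m_prop = 382.3 − 160.3 = 222 t.
Δv = v_e · ln(m₀/m_f) = 3020.4 × ln(1.722) = 3020.4 × 0.5435 ≈ 1641.7 m/s.

Δv ≈ 1640 m/s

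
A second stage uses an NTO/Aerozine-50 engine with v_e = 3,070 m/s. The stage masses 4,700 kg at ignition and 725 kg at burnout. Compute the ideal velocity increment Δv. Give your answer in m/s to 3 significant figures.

Δv ≈ 5740 m/s

From the ideal rocket equation, Δv = v_e · ln(m₀/m_f) = 3070.0 × ln(6.483) = 3070.0 × 1.8691 ≈ 5738.3 m/s.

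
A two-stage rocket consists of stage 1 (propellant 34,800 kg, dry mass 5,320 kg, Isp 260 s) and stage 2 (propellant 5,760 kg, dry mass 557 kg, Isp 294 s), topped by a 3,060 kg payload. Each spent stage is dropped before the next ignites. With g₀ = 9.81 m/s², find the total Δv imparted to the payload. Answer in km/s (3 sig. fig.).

Ignition mass of stage 1 = 34,800+5,320 + 5,760+557 + 3,060 = 49,497 kg.
Stage 1: m₀ = 49,497 kg, m_f = 49,497 − 34,800 = 14,697 kg; Δv = 260×9.81×ln(3.368) = 2550.6×1.2143 ≈ 3097 m/s.
Stage 2: m₀ = 9,377 kg, m_f = 9,377 − 5,760 = 3,617 kg; Δv = 294×9.81×ln(2.592) = 2884.1×0.9526 ≈ 2747 m/s.
Total Δv = 3097 + 2747 = 5844 m/s.

Δv ≈ 5.84 km/s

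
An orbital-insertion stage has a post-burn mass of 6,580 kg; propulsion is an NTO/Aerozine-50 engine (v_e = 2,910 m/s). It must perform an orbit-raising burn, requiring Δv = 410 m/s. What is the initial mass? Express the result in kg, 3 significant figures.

initial mass ≈ 7580 kg

Using Δv = v_e ln(m₀/m_f): m₀/m_f = exp(Δv / v_e) = exp(410 / 2910.0) = exp(0.1409) = 1.1513.
m₀ = m_f × 1.1513 = 6,580 × 1.1513 = 7,575.55 kg.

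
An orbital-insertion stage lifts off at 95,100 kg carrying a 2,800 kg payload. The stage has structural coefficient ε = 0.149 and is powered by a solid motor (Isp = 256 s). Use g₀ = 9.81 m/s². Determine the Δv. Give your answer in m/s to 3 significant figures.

Δv ≈ 4390 m/s

Stage wet mass = m₀ − payload = 95,100 − 2,800 = 92,300 kg.
Stage dry mass = ε × stage wet mass = 0.149 × 92,300 = 13,752.7 kg.
Burnout mass m_f = stage dry + payload = 13,752.7 + 2,800 = 16,552.7 kg.
v_e = Isp · g₀ = 256 × 9.81 = 2511.4 m/s.
By the Tsiolkovsky rocket equation, Δv = v_e · ln(95,100/16,552.7) = 2511.4 × ln(5.745) = 2511.4 × 1.7484 ≈ 4391 m/s.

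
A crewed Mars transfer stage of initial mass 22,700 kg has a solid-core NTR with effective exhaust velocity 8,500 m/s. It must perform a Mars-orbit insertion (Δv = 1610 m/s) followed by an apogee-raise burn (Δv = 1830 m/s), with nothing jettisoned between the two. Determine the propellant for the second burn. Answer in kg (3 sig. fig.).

After the first burn: m = 22700 × exp(−1610/8500.0) = 22700 × 0.82745 = 18,783.1 kg.
After the second burn: m = 18,783.1 × exp(−1830/8500.0) = 18,783.1 × 0.80630 = 15,144.8 kg.
Second-burn propellant = 18,783.1 − 15,144.8 = 3,638.3 kg.

propellant for the second burn ≈ 3640 kg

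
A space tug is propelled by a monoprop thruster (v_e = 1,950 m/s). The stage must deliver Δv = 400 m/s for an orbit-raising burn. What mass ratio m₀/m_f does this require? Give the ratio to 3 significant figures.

From the ideal rocket equation, m₀/m_f = exp(Δv / v_e) = exp(400 / 1950.0) = exp(0.2051) = 1.2277.

mass ratio ≈ 1.23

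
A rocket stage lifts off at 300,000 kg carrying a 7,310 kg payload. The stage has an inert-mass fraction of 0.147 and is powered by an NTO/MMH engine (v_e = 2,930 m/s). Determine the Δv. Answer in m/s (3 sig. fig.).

Stage wet mass = m₀ − payload = 300,000 − 7,310 = 292,690 kg.
Stage dry mass = ε × stage wet mass = 0.147 × 292,690 = 43,025.4 kg.
Burnout mass m_f = stage dry + payload = 43,025.4 + 7,310 = 50,335.4 kg.
From the ideal rocket equation, Δv = v_e · ln(300,000/50,335.4) = 2930.0 × ln(5.96) = 2930.0 × 1.7851 ≈ 5230 m/s.

Δv ≈ 5230 m/s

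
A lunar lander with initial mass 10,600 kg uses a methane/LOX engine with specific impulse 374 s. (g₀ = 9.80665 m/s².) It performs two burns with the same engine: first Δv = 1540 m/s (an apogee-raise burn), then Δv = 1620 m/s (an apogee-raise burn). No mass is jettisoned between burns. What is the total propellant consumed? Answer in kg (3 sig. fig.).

v_e = Isp · g₀ = 374 × 9.80665 = 3667.7 m/s.
After the first burn: m = 10600 × exp(−1540/3667.7) = 10600 × 0.65712 = 6,965.47 kg.
After the second burn: m = 6,965.47 × exp(−1620/3667.7) = 6,965.47 × 0.64295 = 4,478.45 kg.
Total propellant = m₀ − m_final = 10600 − 4,478.45 = 6,121.55 kg.

total propellant consumed ≈ 6120 kg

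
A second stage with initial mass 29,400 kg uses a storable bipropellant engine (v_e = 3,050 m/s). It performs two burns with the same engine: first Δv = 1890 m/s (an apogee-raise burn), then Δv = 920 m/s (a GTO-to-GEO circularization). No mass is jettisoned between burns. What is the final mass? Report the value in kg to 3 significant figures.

After the first burn: m = 29400 × exp(−1890/3050.0) = 29400 × 0.53812 = 15,820.7 kg.
After the second burn: m = 15,820.7 × exp(−920/3050.0) = 15,820.7 × 0.73960 = 11,701 kg.

final mass ≈ 11700 kg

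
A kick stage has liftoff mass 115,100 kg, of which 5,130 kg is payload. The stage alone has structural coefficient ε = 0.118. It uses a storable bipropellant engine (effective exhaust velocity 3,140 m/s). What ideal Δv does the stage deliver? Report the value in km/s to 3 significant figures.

Δv ≈ 5.81 km/s

Stage wet mass = m₀ − payload = 115,100 − 5,130 = 109,970 kg.
Stage dry mass = ε × stage wet mass = 0.118 × 109,970 = 12,976.5 kg.
Burnout mass m_f = stage dry + payload = 12,976.5 + 5,130 = 18,106.5 kg.
By the Tsiolkovsky rocket equation, Δv = v_e · ln(115,100/18,106.5) = 3140.0 × ln(6.357) = 3140.0 × 1.8495 ≈ 5808 m/s.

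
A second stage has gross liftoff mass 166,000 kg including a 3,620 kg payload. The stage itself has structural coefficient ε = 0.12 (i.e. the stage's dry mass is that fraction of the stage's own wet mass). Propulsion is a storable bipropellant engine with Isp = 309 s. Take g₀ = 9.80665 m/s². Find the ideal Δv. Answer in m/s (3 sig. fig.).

Stage wet mass = m₀ − payload = 166,000 − 3,620 = 162,380 kg.
Stage dry mass = ε × stage wet mass = 0.12 × 162,380 = 19,485.6 kg.
Burnout mass m_f = stage dry + payload = 19,485.6 + 3,620 = 23,105.6 kg.
v_e = Isp · g₀ = 309 × 9.80665 = 3030.3 m/s.
Using Δv = v_e ln(m₀/m_f): Δv = v_e · ln(166,000/23,105.6) = 3030.3 × ln(7.184) = 3030.3 × 1.9719 ≈ 5975 m/s.

Δv ≈ 5980 m/s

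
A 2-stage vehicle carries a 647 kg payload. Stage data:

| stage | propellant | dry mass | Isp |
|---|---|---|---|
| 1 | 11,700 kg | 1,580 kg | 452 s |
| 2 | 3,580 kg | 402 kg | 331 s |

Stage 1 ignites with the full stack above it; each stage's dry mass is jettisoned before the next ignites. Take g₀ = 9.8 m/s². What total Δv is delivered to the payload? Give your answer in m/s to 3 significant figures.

Ignition mass of stage 1 = 11,700+1,580 + 3,580+402 + 647 = 17,909 kg.
Stage 1: m₀ = 17,909 kg, m_f = 17,909 − 11,700 = 6,209 kg; Δv = 452×9.8×ln(2.884) = 4429.6×1.0593 ≈ 4692 m/s.
Stage 2: m₀ = 4,629 kg, m_f = 4,629 − 3,580 = 1,049 kg; Δv = 331×9.8×ln(4.413) = 3243.8×1.4845 ≈ 4815 m/s.
Total Δv = 4692 + 4815 = 9507 m/s.

Δv ≈ 9510 m/s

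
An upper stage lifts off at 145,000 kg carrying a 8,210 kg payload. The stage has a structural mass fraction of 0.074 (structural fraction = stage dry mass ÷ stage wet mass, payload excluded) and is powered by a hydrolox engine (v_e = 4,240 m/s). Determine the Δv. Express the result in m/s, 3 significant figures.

Δv ≈ 8770 m/s

Stage wet mass = m₀ − payload = 145,000 − 8,210 = 136,790 kg.
Stage dry mass = ε × stage wet mass = 0.074 × 136,790 = 10,122.5 kg.
Burnout mass m_f = stage dry + payload = 10,122.5 + 8,210 = 18,332.5 kg.
Δv = v_e · ln(145,000/18,332.5) = 4240.0 × ln(7.909) = 4240.0 × 2.0681 ≈ 8769 m/s.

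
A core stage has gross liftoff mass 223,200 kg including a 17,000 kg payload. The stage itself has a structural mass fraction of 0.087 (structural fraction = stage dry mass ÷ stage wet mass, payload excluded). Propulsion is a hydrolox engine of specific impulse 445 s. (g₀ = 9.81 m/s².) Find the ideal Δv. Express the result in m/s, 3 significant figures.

Stage wet mass = m₀ − payload = 223,200 − 17,000 = 206,200 kg.
Stage dry mass = ε × stage wet mass = 0.087 × 206,200 = 17,939.4 kg.
Burnout mass m_f = stage dry + payload = 17,939.4 + 17,000 = 34,939.4 kg.
v_e = Isp · g₀ = 445 × 9.81 = 4365.4 m/s.
Δv = v_e · ln(223,200/34,939.4) = 4365.4 × ln(6.388) = 4365.4 × 1.8545 ≈ 8096 m/s.

Δv ≈ 8100 m/s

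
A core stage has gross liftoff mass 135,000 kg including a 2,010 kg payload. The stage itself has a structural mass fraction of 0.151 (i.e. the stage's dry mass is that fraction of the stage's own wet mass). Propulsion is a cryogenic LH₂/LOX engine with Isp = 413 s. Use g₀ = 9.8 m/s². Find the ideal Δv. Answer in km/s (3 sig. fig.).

Δv ≈ 7.33 km/s

Stage wet mass = m₀ − payload = 135,000 − 2,010 = 132,990 kg.
Stage dry mass = ε × stage wet mass = 0.151 × 132,990 = 20,081.5 kg.
Burnout mass m_f = stage dry + payload = 20,081.5 + 2,010 = 22,091.5 kg.
v_e = Isp · g₀ = 413 × 9.8 = 4047.4 m/s.
Rocket equation: Δv = v_e · ln(135,000/22,091.5) = 4047.4 × ln(6.111) = 4047.4 × 1.8101 ≈ 7326 m/s.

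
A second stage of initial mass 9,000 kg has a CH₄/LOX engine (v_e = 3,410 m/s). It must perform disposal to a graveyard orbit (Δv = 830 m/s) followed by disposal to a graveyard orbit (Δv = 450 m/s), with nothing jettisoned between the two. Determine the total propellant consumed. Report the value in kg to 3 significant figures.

After the first burn: m = 9000 × exp(−830/3410.0) = 9000 × 0.78396 = 7,055.64 kg.
After the second burn: m = 7,055.64 × exp(−450/3410.0) = 7,055.64 × 0.87637 = 6,183.35 kg.
Total propellant = m₀ − m_final = 9000 − 6,183.35 = 2,816.65 kg.

total propellant consumed ≈ 2820 kg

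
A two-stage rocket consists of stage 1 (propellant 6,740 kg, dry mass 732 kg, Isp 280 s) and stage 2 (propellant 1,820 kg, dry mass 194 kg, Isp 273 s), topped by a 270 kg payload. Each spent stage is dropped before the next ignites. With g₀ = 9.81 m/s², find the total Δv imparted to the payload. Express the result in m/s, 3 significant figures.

Δv ≈ 7490 m/s

Ignition mass of stage 1 = 6,740+732 + 1,820+194 + 270 = 9,756 kg.
Stage 1: m₀ = 9,756 kg, m_f = 9,756 − 6,740 = 3,016 kg; Δv = 280×9.81×ln(3.235) = 2746.8×1.1740 ≈ 3225 m/s.
Stage 2: m₀ = 2,284 kg, m_f = 2,284 − 1,820 = 464 kg; Δv = 273×9.81×ln(4.922) = 2678.1×1.5938 ≈ 4268 m/s.
Total Δv = 3225 + 4268 = 7493 m/s.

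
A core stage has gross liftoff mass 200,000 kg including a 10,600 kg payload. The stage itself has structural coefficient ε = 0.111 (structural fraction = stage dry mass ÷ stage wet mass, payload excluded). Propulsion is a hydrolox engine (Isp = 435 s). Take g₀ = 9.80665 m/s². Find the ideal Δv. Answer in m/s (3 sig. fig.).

Stage wet mass = m₀ − payload = 200,000 − 10,600 = 189,400 kg.
Stage dry mass = ε × stage wet mass = 0.111 × 189,400 = 21,023.4 kg.
Burnout mass m_f = stage dry + payload = 21,023.4 + 10,600 = 31,623.4 kg.
v_e = Isp · g₀ = 435 × 9.80665 = 4265.9 m/s.
Rocket equation: Δv = v_e · ln(200,000/31,623.4) = 4265.9 × ln(6.324) = 4265.9 × 1.8444 ≈ 7868 m/s.

Δv ≈ 7870 m/s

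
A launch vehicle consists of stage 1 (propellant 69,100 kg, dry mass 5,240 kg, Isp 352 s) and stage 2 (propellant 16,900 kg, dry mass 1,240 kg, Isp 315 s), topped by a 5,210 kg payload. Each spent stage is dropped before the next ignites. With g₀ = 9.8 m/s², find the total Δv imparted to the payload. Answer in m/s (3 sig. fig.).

Ignition mass of stage 1 = 69,100+5,240 + 16,900+1,240 + 5,210 = 97,690 kg.
Stage 1: m₀ = 97,690 kg, m_f = 97,690 − 69,100 = 28,590 kg; Δv = 352×9.8×ln(3.417) = 3449.6×1.2287 ≈ 4239 m/s.
Stage 2: m₀ = 23,350 kg, m_f = 23,350 − 16,900 = 6,450 kg; Δv = 315×9.8×ln(3.62) = 3087.0×1.2865 ≈ 3971 m/s.
Total Δv = 4239 + 3971 = 8210 m/s.

Δv ≈ 8210 m/s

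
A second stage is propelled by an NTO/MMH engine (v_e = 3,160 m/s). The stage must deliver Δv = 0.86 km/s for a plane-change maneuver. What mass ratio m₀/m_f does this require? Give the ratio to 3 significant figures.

mass ratio ≈ 1.31

By the Tsiolkovsky rocket equation, m₀/m_f = exp(Δv / v_e) = exp(860 / 3160.0) = exp(0.2722) = 1.3128.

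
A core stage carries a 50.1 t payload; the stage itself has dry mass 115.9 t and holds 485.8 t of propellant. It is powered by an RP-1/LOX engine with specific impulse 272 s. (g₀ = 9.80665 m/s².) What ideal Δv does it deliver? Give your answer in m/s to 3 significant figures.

Δv ≈ 3650 m/s

v_e = Isp · g₀ = 272 × 9.80665 = 2667.4 m/s.
m₀ = payload + dry + propellant = 50.1 + 115.9 + 485.8 = 651.8 t.
m_f = payload + dry = 50.1 + 115.9 = 166 t.
By the Tsiolkovsky rocket equation, Δv = v_e · ln(m₀/m_f) = 2667.4 × ln(3.927) = 2667.4 × 1.3677 ≈ 3648.3 m/s.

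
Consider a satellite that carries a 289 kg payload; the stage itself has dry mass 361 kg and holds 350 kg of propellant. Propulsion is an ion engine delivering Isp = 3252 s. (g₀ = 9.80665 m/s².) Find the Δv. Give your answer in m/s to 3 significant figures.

Δv ≈ 13700 m/s

v_e = Isp · g₀ = 3252 × 9.80665 = 31891.2 m/s.
m₀ = payload + dry + propellant = 289 + 361 + 350 = 1,000 kg.
m_f = payload + dry = 289 + 361 = 650 kg.
Δv = v_e · ln(m₀/m_f) = 31891.2 × ln(1.538) = 31891.2 × 0.4308 ≈ 13738.2 m/s.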